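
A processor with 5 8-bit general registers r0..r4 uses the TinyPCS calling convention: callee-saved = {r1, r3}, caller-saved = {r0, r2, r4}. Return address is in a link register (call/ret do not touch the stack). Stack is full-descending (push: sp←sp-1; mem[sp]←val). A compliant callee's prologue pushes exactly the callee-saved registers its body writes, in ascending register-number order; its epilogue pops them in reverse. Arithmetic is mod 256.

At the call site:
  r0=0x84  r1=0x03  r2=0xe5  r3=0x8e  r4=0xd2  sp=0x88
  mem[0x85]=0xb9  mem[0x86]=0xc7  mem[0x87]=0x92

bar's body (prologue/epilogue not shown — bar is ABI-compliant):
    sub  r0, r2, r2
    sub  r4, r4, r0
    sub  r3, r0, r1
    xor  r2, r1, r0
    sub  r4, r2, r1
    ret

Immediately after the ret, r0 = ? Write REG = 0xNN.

REG = 0x00

prologue: push r3 -> mem[0x87]=0x8e, sp=0x87
body[0] sub  r0, r2, r2 -> r0=0x00
body[1] sub  r4, r4, r0 -> r4=0xd2
body[2] sub  r3, r0, r1 -> r3=0xfd
body[3] xor  r2, r1, r0 -> r2=0x03
body[4] sub  r4, r2, r1 -> r4=0x00
epilogue: pop r3=0x8e, sp=0x88
r0 is caller-saved -> body value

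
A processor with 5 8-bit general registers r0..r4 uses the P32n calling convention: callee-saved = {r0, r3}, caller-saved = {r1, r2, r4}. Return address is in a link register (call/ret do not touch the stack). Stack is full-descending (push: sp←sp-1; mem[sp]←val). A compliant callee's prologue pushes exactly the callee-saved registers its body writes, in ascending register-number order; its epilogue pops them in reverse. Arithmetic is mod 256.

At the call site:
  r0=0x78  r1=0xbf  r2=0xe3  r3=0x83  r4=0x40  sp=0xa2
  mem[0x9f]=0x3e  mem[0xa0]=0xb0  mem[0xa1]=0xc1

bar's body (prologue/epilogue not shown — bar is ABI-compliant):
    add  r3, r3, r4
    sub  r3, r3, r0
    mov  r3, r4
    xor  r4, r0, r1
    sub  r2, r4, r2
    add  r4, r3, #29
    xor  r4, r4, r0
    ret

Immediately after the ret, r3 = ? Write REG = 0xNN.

prologue: push r3 → mem[0xa1]=0x83, sp=0xa1
body[0] add  r3, r3, r4 → r3=0xc3
body[1] sub  r3, r3, r0 → r3=0x4b
body[2] mov  r3, r4 → r3=0x40
body[3] xor  r4, r0, r1 → r4=0xc7
body[4] sub  r2, r4, r2 → r2=0xe4
body[5] add  r4, r3, #29 → r4=0x5d
body[6] xor  r4, r4, r0 → r4=0x25
epilogue: pop r3=0x83, sp=0xa2
r3 is callee-saved → restored

REG = 0x83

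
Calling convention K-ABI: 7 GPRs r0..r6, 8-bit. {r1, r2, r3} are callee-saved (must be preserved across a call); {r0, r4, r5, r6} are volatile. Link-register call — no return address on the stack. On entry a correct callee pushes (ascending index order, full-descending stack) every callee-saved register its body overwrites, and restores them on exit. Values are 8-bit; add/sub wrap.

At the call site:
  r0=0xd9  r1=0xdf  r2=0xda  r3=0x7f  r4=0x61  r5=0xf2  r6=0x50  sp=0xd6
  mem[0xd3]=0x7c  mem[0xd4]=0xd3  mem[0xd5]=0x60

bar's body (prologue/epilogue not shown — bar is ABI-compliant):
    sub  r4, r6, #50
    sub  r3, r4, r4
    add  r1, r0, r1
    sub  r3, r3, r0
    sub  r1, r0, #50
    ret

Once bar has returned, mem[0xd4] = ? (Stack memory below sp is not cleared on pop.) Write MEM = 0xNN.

MEM = 0x7f

prologue: push r1 -> mem[0xd5]=0xdf, sp=0xd5
prologue: push r3 -> mem[0xd4]=0x7f, sp=0xd4
body[0] sub  r4, r6, #50 -> r4=0x1e
body[1] sub  r3, r4, r4 -> r3=0x00
body[2] add  r1, r0, r1 -> r1=0xb8
body[3] sub  r3, r3, r0 -> r3=0x27
body[4] sub  r1, r0, #50 -> r1=0xa7
epilogue: pop r3=0x7f, sp=0xd5
epilogue: pop r1=0xdf, sp=0xd6
prologue pushed ['r1', 'r3'] at ['0xd5', '0xd4']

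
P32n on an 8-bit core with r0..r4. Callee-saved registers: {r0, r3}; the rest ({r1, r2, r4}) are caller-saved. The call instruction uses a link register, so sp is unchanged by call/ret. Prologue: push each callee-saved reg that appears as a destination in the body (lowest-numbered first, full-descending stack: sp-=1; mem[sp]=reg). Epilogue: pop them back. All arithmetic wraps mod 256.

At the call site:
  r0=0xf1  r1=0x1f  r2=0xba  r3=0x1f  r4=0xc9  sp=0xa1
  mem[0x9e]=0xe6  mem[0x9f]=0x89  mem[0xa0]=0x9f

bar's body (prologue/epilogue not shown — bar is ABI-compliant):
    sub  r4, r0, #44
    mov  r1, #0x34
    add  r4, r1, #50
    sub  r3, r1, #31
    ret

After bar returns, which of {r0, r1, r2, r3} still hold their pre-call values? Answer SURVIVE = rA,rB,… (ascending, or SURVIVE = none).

SURVIVE = r0,r2,r3

prologue: push r3 -> mem[0xa0]=0x1f, sp=0xa0
body[0] sub  r4, r0, #44 -> r4=0xc5
body[1] mov  r1, #0x34 -> r1=0x34
body[2] add  r4, r1, #50 -> r4=0x66
body[3] sub  r3, r1, #31 -> r3=0x15
epilogue: pop r3=0x1f, sp=0xa1
r0: callee-saved, written=False
r1: caller-saved, written=True
r2: caller-saved, written=False
r3: callee-saved, written=True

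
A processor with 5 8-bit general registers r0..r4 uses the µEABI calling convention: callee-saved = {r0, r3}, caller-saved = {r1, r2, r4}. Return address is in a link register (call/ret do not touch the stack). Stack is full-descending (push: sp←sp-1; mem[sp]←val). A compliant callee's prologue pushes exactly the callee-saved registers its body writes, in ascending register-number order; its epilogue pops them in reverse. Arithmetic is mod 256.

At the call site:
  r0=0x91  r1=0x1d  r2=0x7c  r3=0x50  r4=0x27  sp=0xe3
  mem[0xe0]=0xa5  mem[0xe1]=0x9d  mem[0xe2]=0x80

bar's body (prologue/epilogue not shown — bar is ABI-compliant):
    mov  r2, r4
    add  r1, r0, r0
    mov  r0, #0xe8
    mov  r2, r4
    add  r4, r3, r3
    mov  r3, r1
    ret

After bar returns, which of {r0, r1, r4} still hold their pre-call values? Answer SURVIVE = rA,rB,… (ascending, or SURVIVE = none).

prologue: push r0 → mem[0xe2]=0x91, sp=0xe2
prologue: push r3 → mem[0xe1]=0x50, sp=0xe1
body[0] mov  r2, r4 → r2=0x27
body[1] add  r1, r0, r0 → r1=0x22
body[2] mov  r0, #0xe8 → r0=0xe8
body[3] mov  r2, r4 → r2=0x27
body[4] add  r4, r3, r3 → r4=0xa0
body[5] mov  r3, r1 → r3=0x22
epilogue: pop r3=0x50, sp=0xe2
epilogue: pop r0=0x91, sp=0xe3
r0: callee-saved, written=True
r1: caller-saved, written=True
r4: caller-saved, written=True

SURVIVE = r0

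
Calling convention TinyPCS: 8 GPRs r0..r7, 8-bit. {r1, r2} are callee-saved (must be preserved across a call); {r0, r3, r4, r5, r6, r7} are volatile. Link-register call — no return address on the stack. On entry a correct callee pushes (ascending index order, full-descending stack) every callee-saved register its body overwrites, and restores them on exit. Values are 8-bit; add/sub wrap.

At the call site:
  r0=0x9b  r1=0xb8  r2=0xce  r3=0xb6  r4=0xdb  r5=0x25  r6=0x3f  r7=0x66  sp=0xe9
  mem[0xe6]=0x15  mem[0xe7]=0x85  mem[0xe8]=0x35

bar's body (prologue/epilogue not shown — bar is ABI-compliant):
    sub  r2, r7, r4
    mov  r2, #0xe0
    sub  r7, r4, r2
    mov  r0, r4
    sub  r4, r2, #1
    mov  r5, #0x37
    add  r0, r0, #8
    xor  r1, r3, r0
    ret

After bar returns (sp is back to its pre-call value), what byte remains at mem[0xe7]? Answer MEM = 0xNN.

prologue: push r1 → mem[0xe8]=0xb8, sp=0xe8
prologue: push r2 → mem[0xe7]=0xce, sp=0xe7
body[0] sub  r2, r7, r4 → r2=0x8b
body[1] mov  r2, #0xe0 → r2=0xe0
body[2] sub  r7, r4, r2 → r7=0xfb
body[3] mov  r0, r4 → r0=0xdb
body[4] sub  r4, r2, #1 → r4=0xdf
body[5] mov  r5, #0x37 → r5=0x37
body[6] add  r0, r0, #8 → r0=0xe3
body[7] xor  r1, r3, r0 → r1=0x55
epilogue: pop r2=0xce, sp=0xe8
epilogue: pop r1=0xb8, sp=0xe9
prologue pushed ['r1', 'r2'] at ['0xe8', '0xe7']

MEM = 0xce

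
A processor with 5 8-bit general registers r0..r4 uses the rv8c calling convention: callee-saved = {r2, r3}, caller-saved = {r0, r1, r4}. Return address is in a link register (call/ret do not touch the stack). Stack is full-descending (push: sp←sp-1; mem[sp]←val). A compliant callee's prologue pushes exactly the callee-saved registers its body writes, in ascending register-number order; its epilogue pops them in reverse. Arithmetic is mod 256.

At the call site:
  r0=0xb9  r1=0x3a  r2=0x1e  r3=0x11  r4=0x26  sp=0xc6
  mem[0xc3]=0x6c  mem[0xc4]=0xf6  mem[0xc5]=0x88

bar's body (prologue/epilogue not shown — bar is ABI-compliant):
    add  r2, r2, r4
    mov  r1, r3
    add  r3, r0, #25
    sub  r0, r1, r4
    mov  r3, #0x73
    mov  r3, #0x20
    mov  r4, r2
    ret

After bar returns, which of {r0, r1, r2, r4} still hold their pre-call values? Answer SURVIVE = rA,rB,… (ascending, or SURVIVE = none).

prologue: push r2 -> mem[0xc5]=0x1e, sp=0xc5
prologue: push r3 -> mem[0xc4]=0x11, sp=0xc4
body[0] add  r2, r2, r4 -> r2=0x44
body[1] mov  r1, r3 -> r1=0x11
body[2] add  r3, r0, #25 -> r3=0xd2
body[3] sub  r0, r1, r4 -> r0=0xeb
body[4] mov  r3, #0x73 -> r3=0x73
body[5] mov  r3, #0x20 -> r3=0x20
body[6] mov  r4, r2 -> r4=0x44
epilogue: pop r3=0x11, sp=0xc5
epilogue: pop r2=0x1e, sp=0xc6
r0: caller-saved, written=True
r1: caller-saved, written=True
r2: callee-saved, written=True
r4: caller-saved, written=True

SURVIVE = r2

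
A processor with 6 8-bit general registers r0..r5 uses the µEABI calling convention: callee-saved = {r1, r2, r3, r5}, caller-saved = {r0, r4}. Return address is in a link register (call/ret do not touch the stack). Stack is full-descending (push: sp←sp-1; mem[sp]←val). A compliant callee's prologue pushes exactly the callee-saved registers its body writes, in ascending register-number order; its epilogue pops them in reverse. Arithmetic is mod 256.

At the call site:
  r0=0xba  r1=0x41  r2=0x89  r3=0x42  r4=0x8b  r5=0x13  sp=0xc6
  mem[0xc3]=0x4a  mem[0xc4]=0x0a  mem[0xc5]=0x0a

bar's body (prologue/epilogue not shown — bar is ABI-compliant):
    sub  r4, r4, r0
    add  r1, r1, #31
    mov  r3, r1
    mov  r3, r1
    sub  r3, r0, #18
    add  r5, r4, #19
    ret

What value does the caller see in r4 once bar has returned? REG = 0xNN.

REG = 0xd1

prologue: push r1 → mem[0xc5]=0x41, sp=0xc5
prologue: push r3 → mem[0xc4]=0x42, sp=0xc4
prologue: push r5 → mem[0xc3]=0x13, sp=0xc3
body[0] sub  r4, r4, r0 → r4=0xd1
body[1] add  r1, r1, #31 → r1=0x60
body[2] mov  r3, r1 → r3=0x60
body[3] mov  r3, r1 → r3=0x60
body[4] sub  r3, r0, #18 → r3=0xa8
body[5] add  r5, r4, #19 → r5=0xe4
epilogue: pop r5=0x13, sp=0xc4
epilogue: pop r3=0x42, sp=0xc5
epilogue: pop r1=0x41, sp=0xc6
r4 is caller-saved → body value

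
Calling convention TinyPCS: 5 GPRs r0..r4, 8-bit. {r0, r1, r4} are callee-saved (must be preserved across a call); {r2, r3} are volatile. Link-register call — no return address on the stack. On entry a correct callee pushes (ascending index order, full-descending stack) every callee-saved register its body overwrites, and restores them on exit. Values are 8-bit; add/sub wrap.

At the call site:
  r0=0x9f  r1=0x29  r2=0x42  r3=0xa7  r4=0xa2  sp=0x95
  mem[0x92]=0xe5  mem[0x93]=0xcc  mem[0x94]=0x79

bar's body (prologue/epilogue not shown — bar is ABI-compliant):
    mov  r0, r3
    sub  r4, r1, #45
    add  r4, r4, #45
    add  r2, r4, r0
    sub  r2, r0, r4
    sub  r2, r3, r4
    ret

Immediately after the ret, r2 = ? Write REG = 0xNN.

REG = 0x7e

prologue: push r0 -> mem[0x94]=0x9f, sp=0x94
prologue: push r4 -> mem[0x93]=0xa2, sp=0x93
body[0] mov  r0, r3 -> r0=0xa7
body[1] sub  r4, r1, #45 -> r4=0xfc
body[2] add  r4, r4, #45 -> r4=0x29
body[3] add  r2, r4, r0 -> r2=0xd0
body[4] sub  r2, r0, r4 -> r2=0x7e
body[5] sub  r2, r3, r4 -> r2=0x7e
epilogue: pop r4=0xa2, sp=0x94
epilogue: pop r0=0x9f, sp=0x95
r2 is caller-saved -> body value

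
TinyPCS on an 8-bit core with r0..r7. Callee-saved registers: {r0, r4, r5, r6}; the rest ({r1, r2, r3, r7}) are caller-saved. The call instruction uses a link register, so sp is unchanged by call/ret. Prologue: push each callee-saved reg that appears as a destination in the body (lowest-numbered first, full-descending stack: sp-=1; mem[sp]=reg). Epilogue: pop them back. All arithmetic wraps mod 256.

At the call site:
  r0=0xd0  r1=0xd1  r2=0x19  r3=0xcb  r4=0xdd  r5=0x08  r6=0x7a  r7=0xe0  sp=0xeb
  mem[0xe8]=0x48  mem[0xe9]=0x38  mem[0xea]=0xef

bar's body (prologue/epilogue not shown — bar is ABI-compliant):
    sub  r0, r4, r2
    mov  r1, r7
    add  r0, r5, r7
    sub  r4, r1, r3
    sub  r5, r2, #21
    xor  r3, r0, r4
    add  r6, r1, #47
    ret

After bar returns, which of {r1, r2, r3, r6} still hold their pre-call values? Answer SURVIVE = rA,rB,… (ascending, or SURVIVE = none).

prologue: push r0 -> mem[0xea]=0xd0, sp=0xea
prologue: push r4 -> mem[0xe9]=0xdd, sp=0xe9
prologue: push r5 -> mem[0xe8]=0x08, sp=0xe8
prologue: push r6 -> mem[0xe7]=0x7a, sp=0xe7
body[0] sub  r0, r4, r2 -> r0=0xc4
body[1] mov  r1, r7 -> r1=0xe0
body[2] add  r0, r5, r7 -> r0=0xe8
body[3] sub  r4, r1, r3 -> r4=0x15
body[4] sub  r5, r2, #21 -> r5=0x04
body[5] xor  r3, r0, r4 -> r3=0xfd
body[6] add  r6, r1, #47 -> r6=0x0f
epilogue: pop r6=0x7a, sp=0xe8
epilogue: pop r5=0x08, sp=0xe9
epilogue: pop r4=0xdd, sp=0xea
epilogue: pop r0=0xd0, sp=0xeb
r1: caller-saved, written=True
r2: caller-saved, written=False
r3: caller-saved, written=True
r6: callee-saved, written=True

SURVIVE = r2,r6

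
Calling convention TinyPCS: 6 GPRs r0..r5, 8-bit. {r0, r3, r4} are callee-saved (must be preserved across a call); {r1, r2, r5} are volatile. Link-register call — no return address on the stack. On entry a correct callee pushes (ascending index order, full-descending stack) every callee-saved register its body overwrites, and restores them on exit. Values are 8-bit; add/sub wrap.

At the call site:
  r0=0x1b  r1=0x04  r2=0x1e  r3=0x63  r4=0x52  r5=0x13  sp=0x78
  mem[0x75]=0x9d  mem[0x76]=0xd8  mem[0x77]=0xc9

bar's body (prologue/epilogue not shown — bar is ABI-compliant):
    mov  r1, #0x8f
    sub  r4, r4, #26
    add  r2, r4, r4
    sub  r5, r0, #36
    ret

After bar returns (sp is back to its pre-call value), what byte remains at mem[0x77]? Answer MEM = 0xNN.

prologue: push r4 -> mem[0x77]=0x52, sp=0x77
body[0] mov  r1, #0x8f -> r1=0x8f
body[1] sub  r4, r4, #26 -> r4=0x38
body[2] add  r2, r4, r4 -> r2=0x70
body[3] sub  r5, r0, #36 -> r5=0xf7
epilogue: pop r4=0x52, sp=0x78
prologue pushed ['r4'] at ['0x77']

MEM = 0x52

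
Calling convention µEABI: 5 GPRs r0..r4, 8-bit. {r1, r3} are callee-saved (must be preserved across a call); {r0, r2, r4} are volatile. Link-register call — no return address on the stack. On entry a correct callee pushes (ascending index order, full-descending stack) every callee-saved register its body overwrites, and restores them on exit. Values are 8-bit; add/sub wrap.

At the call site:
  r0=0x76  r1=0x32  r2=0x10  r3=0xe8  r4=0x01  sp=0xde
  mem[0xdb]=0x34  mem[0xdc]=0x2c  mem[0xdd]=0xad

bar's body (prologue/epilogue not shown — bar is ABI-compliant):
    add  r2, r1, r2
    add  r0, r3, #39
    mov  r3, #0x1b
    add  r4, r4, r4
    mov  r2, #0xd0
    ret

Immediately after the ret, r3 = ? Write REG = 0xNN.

REG = 0xe8

prologue: push r3 -> mem[0xdd]=0xe8, sp=0xdd
body[0] add  r2, r1, r2 -> r2=0x42
body[1] add  r0, r3, #39 -> r0=0x0f
body[2] mov  r3, #0x1b -> r3=0x1b
body[3] add  r4, r4, r4 -> r4=0x02
body[4] mov  r2, #0xd0 -> r2=0xd0
epilogue: pop r3=0xe8, sp=0xde
r3 is callee-saved -> restored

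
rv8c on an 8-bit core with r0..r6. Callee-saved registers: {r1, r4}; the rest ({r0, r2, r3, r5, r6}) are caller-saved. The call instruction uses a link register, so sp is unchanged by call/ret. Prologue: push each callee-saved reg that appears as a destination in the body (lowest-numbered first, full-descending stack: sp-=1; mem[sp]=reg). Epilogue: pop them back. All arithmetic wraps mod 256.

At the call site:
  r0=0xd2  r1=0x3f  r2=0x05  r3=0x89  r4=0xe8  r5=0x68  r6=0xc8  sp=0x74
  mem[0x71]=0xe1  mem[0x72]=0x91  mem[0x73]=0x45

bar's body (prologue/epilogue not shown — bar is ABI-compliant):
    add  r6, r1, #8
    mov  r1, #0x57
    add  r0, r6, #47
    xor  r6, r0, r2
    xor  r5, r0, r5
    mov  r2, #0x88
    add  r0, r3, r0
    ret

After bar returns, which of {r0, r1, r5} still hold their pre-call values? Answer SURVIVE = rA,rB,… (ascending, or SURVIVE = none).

prologue: push r1 → mem[0x73]=0x3f, sp=0x73
body[0] add  r6, r1, #8 → r6=0x47
body[1] mov  r1, #0x57 → r1=0x57
body[2] add  r0, r6, #47 → r0=0x76
body[3] xor  r6, r0, r2 → r6=0x73
body[4] xor  r5, r0, r5 → r5=0x1e
body[5] mov  r2, #0x88 → r2=0x88
body[6] add  r0, r3, r0 → r0=0xff
epilogue: pop r1=0x3f, sp=0x74
r0: caller-saved, written=True
r1: callee-saved, written=True
r5: caller-saved, written=True

SURVIVE = r1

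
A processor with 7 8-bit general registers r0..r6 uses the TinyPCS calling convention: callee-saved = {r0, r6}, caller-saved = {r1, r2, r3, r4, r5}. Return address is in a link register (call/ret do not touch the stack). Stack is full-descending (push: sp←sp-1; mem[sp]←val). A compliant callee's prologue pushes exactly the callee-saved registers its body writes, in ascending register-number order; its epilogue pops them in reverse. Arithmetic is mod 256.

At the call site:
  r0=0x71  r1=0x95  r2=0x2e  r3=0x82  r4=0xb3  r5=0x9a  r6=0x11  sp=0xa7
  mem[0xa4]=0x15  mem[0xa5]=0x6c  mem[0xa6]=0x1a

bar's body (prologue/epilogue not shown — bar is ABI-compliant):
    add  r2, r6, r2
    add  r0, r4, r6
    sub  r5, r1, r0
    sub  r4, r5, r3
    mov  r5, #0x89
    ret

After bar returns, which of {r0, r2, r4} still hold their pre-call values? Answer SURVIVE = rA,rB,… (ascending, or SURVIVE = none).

prologue: push r0 → mem[0xa6]=0x71, sp=0xa6
body[0] add  r2, r6, r2 → r2=0x3f
body[1] add  r0, r4, r6 → r0=0xc4
body[2] sub  r5, r1, r0 → r5=0xd1
body[3] sub  r4, r5, r3 → r4=0x4f
body[4] mov  r5, #0x89 → r5=0x89
epilogue: pop r0=0x71, sp=0xa7
r0: callee-saved, written=True
r2: caller-saved, written=True
r4: caller-saved, written=True

SURVIVE = r0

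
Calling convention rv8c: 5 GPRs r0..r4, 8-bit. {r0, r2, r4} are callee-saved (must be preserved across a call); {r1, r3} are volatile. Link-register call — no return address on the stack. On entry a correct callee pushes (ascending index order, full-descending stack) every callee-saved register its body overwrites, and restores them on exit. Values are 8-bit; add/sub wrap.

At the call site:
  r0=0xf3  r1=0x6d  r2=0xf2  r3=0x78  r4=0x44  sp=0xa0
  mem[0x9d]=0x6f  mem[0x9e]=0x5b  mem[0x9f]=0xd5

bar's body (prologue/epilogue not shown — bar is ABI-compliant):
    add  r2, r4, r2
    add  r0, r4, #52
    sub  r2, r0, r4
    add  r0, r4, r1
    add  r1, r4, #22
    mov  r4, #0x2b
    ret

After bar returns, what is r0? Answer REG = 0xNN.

prologue: push r0 → mem[0x9f]=0xf3, sp=0x9f
prologue: push r2 → mem[0x9e]=0xf2, sp=0x9e
prologue: push r4 → mem[0x9d]=0x44, sp=0x9d
body[0] add  r2, r4, r2 → r2=0x36
body[1] add  r0, r4, #52 → r0=0x78
body[2] sub  r2, r0, r4 → r2=0x34
body[3] add  r0, r4, r1 → r0=0xb1
body[4] add  r1, r4, #22 → r1=0x5a
body[5] mov  r4, #0x2b → r4=0x2b
epilogue: pop r4=0x44, sp=0x9e
epilogue: pop r2=0xf2, sp=0x9f
epilogue: pop r0=0xf3, sp=0xa0
r0 is callee-saved → restored

REG = 0xf3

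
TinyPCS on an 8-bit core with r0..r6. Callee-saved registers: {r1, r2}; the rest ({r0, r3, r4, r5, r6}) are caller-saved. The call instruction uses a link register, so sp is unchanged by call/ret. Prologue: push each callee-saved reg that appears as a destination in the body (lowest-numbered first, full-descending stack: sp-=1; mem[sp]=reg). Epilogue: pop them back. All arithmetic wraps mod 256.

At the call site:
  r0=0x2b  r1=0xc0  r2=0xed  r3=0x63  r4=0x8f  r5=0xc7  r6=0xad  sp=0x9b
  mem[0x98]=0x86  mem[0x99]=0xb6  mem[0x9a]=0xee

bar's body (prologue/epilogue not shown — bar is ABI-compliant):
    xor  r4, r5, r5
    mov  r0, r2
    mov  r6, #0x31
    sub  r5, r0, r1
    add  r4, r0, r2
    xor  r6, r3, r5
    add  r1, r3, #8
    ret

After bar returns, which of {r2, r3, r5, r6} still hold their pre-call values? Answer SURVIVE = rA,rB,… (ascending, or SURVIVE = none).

SURVIVE = r2,r3

prologue: push r1 → mem[0x9a]=0xc0, sp=0x9a
body[0] xor  r4, r5, r5 → r4=0x00
body[1] mov  r0, r2 → r0=0xed
body[2] mov  r6, #0x31 → r6=0x31
body[3] sub  r5, r0, r1 → r5=0x2d
body[4] add  r4, r0, r2 → r4=0xda
body[5] xor  r6, r3, r5 → r6=0x4e
body[6] add  r1, r3, #8 → r1=0x6b
epilogue: pop r1=0xc0, sp=0x9b
r2: callee-saved, written=False
r3: caller-saved, written=False
r5: caller-saved, written=True
r6: caller-saved, written=True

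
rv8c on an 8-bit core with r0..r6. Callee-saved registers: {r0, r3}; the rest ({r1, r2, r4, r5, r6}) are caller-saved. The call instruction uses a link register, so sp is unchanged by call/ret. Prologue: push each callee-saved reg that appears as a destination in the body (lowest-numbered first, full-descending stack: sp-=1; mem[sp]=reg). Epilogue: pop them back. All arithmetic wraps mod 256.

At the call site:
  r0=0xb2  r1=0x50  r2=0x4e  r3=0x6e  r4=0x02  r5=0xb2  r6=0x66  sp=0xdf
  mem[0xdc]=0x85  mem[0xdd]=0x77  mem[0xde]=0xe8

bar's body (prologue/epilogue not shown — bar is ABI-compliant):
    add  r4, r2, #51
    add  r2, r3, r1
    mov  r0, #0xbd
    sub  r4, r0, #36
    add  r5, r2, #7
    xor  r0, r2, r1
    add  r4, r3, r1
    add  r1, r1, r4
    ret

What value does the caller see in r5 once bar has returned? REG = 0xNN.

REG = 0xc5

prologue: push r0 → mem[0xde]=0xb2, sp=0xde
body[0] add  r4, r2, #51 → r4=0x81
body[1] add  r2, r3, r1 → r2=0xbe
body[2] mov  r0, #0xbd → r0=0xbd
body[3] sub  r4, r0, #36 → r4=0x99
body[4] add  r5, r2, #7 → r5=0xc5
body[5] xor  r0, r2, r1 → r0=0xee
body[6] add  r4, r3, r1 → r4=0xbe
body[7] add  r1, r1, r4 → r1=0x0e
epilogue: pop r0=0xb2, sp=0xdf
r5 is caller-saved → body value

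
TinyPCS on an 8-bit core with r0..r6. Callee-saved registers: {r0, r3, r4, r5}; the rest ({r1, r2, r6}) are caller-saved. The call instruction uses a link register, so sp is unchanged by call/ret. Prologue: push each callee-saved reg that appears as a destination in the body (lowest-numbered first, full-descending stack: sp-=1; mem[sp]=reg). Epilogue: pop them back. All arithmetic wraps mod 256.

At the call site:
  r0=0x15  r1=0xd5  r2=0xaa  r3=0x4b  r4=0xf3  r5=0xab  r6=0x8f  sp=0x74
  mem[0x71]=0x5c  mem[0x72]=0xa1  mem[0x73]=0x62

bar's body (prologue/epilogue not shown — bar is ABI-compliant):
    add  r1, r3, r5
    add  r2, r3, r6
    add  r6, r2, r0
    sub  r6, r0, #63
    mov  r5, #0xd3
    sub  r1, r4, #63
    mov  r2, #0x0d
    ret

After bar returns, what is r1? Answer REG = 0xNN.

prologue: push r5 -> mem[0x73]=0xab, sp=0x73
body[0] add  r1, r3, r5 -> r1=0xf6
body[1] add  r2, r3, r6 -> r2=0xda
body[2] add  r6, r2, r0 -> r6=0xef
body[3] sub  r6, r0, #63 -> r6=0xd6
body[4] mov  r5, #0xd3 -> r5=0xd3
body[5] sub  r1, r4, #63 -> r1=0xb4
body[6] mov  r2, #0x0d -> r2=0x0d
epilogue: pop r5=0xab, sp=0x74
r1 is caller-saved -> body value

REG = 0xb4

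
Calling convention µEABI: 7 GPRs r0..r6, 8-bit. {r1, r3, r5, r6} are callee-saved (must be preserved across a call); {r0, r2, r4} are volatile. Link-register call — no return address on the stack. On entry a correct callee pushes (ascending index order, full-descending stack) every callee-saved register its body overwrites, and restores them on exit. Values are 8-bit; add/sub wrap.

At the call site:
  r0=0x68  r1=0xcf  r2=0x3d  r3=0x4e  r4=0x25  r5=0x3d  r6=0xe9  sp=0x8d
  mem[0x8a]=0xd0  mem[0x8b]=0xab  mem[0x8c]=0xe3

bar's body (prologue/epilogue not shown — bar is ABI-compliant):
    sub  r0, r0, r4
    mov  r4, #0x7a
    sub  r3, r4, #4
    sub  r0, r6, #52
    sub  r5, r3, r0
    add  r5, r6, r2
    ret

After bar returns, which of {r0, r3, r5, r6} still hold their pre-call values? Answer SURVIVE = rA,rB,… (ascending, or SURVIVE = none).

SURVIVE = r3,r5,r6

prologue: push r3 -> mem[0x8c]=0x4e, sp=0x8c
prologue: push r5 -> mem[0x8b]=0x3d, sp=0x8b
body[0] sub  r0, r0, r4 -> r0=0x43
body[1] mov  r4, #0x7a -> r4=0x7a
body[2] sub  r3, r4, #4 -> r3=0x76
body[3] sub  r0, r6, #52 -> r0=0xb5
body[4] sub  r5, r3, r0 -> r5=0xc1
body[5] add  r5, r6, r2 -> r5=0x26
epilogue: pop r5=0x3d, sp=0x8c
epilogue: pop r3=0x4e, sp=0x8d
r0: caller-saved, written=True
r3: callee-saved, written=True
r5: callee-saved, written=True
r6: callee-saved, written=False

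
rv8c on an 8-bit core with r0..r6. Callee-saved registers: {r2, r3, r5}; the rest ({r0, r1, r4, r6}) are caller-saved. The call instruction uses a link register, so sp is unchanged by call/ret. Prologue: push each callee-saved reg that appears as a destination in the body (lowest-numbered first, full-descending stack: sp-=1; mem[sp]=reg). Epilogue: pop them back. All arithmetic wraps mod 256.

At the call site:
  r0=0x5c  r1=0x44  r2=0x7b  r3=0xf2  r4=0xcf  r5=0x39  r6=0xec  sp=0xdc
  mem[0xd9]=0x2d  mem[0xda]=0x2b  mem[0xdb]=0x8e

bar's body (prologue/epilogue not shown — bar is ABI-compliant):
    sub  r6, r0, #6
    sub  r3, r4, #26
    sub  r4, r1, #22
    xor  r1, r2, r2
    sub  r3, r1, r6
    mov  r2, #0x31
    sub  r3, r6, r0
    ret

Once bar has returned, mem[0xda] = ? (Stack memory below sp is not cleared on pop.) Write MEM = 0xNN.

prologue: push r2 → mem[0xdb]=0x7b, sp=0xdb
prologue: push r3 → mem[0xda]=0xf2, sp=0xda
body[0] sub  r6, r0, #6 → r6=0x56
body[1] sub  r3, r4, #26 → r3=0xb5
body[2] sub  r4, r1, #22 → r4=0x2e
body[3] xor  r1, r2, r2 → r1=0x00
body[4] sub  r3, r1, r6 → r3=0xaa
body[5] mov  r2, #0x31 → r2=0x31
body[6] sub  r3, r6, r0 → r3=0xfa
epilogue: pop r3=0xf2, sp=0xdb
epilogue: pop r2=0x7b, sp=0xdc
prologue pushed ['r2', 'r3'] at ['0xdb', '0xda']

MEM = 0xf2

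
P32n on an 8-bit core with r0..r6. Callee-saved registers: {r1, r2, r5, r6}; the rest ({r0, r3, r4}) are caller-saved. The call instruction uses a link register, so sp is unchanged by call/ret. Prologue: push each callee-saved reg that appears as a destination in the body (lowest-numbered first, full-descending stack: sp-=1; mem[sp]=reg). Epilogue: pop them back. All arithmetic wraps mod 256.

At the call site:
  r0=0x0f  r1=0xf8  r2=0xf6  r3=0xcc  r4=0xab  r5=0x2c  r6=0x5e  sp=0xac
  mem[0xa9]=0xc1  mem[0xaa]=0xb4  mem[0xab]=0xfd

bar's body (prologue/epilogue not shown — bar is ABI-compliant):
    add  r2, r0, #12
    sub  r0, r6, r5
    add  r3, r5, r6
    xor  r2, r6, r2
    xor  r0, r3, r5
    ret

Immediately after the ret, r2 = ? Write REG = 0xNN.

REG = 0xf6

prologue: push r2 → mem[0xab]=0xf6, sp=0xab
body[0] add  r2, r0, #12 → r2=0x1b
body[1] sub  r0, r6, r5 → r0=0x32
body[2] add  r3, r5, r6 → r3=0x8a
body[3] xor  r2, r6, r2 → r2=0x45
body[4] xor  r0, r3, r5 → r0=0xa6
epilogue: pop r2=0xf6, sp=0xac
r2 is callee-saved → restored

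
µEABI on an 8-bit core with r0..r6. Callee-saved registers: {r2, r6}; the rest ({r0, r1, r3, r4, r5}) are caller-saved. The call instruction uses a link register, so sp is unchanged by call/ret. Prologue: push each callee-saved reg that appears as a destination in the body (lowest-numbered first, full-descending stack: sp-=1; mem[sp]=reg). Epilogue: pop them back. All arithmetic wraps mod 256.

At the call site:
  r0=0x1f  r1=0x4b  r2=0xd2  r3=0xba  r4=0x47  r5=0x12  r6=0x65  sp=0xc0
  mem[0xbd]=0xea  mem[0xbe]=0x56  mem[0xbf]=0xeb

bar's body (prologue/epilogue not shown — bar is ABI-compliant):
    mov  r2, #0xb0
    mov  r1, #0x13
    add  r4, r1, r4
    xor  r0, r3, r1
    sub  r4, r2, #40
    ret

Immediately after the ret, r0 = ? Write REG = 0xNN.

REG = 0xa9

prologue: push r2 → mem[0xbf]=0xd2, sp=0xbf
body[0] mov  r2, #0xb0 → r2=0xb0
body[1] mov  r1, #0x13 → r1=0x13
body[2] add  r4, r1, r4 → r4=0x5a
body[3] xor  r0, r3, r1 → r0=0xa9
body[4] sub  r4, r2, #40 → r4=0x88
epilogue: pop r2=0xd2, sp=0xc0
r0 is caller-saved → body value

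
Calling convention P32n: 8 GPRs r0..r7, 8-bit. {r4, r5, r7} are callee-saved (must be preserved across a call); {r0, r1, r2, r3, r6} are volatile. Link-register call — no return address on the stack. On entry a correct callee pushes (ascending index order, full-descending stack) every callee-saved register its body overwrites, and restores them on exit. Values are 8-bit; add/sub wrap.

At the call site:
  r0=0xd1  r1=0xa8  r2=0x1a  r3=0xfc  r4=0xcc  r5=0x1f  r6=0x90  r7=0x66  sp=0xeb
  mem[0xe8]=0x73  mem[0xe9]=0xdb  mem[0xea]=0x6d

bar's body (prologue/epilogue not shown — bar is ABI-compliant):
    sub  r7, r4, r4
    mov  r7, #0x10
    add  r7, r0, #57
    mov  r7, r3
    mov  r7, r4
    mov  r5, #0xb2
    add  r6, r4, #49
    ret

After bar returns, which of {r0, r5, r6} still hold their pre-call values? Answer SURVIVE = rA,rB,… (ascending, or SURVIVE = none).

prologue: push r5 -> mem[0xea]=0x1f, sp=0xea
prologue: push r7 -> mem[0xe9]=0x66, sp=0xe9
body[0] sub  r7, r4, r4 -> r7=0x00
body[1] mov  r7, #0x10 -> r7=0x10
body[2] add  r7, r0, #57 -> r7=0x0a
body[3] mov  r7, r3 -> r7=0xfc
body[4] mov  r7, r4 -> r7=0xcc
body[5] mov  r5, #0xb2 -> r5=0xb2
body[6] add  r6, r4, #49 -> r6=0xfd
epilogue: pop r7=0x66, sp=0xea
epilogue: pop r5=0x1f, sp=0xeb
r0: caller-saved, written=False
r5: callee-saved, written=True
r6: caller-saved, written=True

SURVIVE = r0,r5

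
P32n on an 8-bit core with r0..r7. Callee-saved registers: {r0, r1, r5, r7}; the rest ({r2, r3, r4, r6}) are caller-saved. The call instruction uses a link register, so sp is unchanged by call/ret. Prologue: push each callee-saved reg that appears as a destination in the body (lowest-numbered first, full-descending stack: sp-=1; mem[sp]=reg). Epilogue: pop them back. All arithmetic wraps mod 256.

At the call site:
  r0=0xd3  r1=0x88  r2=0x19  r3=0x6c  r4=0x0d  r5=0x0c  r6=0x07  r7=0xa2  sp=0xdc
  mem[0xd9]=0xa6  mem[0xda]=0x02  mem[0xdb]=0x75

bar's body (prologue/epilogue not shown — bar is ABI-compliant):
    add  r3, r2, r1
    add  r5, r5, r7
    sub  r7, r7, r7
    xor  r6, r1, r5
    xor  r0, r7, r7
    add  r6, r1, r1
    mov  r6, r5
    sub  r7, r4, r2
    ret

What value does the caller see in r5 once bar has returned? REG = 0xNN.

prologue: push r0 -> mem[0xdb]=0xd3, sp=0xdb
prologue: push r5 -> mem[0xda]=0x0c, sp=0xda
prologue: push r7 -> mem[0xd9]=0xa2, sp=0xd9
body[0] add  r3, r2, r1 -> r3=0xa1
body[1] add  r5, r5, r7 -> r5=0xae
body[2] sub  r7, r7, r7 -> r7=0x00
body[3] xor  r6, r1, r5 -> r6=0x26
body[4] xor  r0, r7, r7 -> r0=0x00
body[5] add  r6, r1, r1 -> r6=0x10
body[6] mov  r6, r5 -> r6=0xae
body[7] sub  r7, r4, r2 -> r7=0xf4
epilogue: pop r7=0xa2, sp=0xda
epilogue: pop r5=0x0c, sp=0xdb
epilogue: pop r0=0xd3, sp=0xdc
r5 is callee-saved -> restored

REG = 0x0c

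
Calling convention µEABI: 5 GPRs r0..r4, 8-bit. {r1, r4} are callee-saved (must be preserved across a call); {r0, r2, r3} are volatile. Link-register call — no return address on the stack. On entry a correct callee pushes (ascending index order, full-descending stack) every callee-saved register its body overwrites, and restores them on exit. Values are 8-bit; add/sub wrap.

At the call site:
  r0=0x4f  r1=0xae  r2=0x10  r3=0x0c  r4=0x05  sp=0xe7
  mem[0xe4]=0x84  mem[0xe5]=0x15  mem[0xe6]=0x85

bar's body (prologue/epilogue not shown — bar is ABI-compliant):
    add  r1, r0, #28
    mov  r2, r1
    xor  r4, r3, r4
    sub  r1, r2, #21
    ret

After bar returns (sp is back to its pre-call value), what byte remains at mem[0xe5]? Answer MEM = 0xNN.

prologue: push r1 → mem[0xe6]=0xae, sp=0xe6
prologue: push r4 → mem[0xe5]=0x05, sp=0xe5
body[0] add  r1, r0, #28 → r1=0x6b
body[1] mov  r2, r1 → r2=0x6b
body[2] xor  r4, r3, r4 → r4=0x09
body[3] sub  r1, r2, #21 → r1=0x56
epilogue: pop r4=0x05, sp=0xe6
epilogue: pop r1=0xae, sp=0xe7
prologue pushed ['r1', 'r4'] at ['0xe6', '0xe5']

MEM = 0x05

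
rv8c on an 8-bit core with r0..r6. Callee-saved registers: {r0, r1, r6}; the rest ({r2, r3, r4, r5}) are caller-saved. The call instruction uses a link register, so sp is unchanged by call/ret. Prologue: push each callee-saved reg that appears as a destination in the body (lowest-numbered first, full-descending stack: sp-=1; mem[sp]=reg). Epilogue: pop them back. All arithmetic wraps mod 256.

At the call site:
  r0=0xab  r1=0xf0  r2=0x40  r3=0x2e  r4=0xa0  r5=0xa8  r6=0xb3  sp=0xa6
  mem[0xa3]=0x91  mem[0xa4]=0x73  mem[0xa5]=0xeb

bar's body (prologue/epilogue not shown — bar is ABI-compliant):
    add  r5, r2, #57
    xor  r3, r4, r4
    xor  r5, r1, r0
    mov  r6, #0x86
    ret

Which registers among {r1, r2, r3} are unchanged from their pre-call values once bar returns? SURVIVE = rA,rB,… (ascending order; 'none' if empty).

SURVIVE = r1,r2

prologue: push r6 -> mem[0xa5]=0xb3, sp=0xa5
body[0] add  r5, r2, #57 -> r5=0x79
body[1] xor  r3, r4, r4 -> r3=0x00
body[2] xor  r5, r1, r0 -> r5=0x5b
body[3] mov  r6, #0x86 -> r6=0x86
epilogue: pop r6=0xb3, sp=0xa6
r1: callee-saved, written=False
r2: caller-saved, written=False
r3: caller-saved, written=True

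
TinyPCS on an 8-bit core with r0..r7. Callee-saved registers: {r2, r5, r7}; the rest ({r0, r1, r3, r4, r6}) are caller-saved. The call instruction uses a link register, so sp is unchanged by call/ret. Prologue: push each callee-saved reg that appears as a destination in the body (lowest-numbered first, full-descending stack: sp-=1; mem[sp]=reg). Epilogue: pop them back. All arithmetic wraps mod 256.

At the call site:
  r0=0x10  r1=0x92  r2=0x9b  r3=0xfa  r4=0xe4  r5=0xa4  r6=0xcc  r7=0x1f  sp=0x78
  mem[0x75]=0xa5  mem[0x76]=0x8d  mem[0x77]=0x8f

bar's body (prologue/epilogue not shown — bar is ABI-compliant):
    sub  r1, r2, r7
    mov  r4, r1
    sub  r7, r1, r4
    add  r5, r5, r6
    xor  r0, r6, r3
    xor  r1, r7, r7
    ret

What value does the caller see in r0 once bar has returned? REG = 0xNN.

REG = 0x36

prologue: push r5 → mem[0x77]=0xa4, sp=0x77
prologue: push r7 → mem[0x76]=0x1f, sp=0x76
body[0] sub  r1, r2, r7 → r1=0x7c
body[1] mov  r4, r1 → r4=0x7c
body[2] sub  r7, r1, r4 → r7=0x00
body[3] add  r5, r5, r6 → r5=0x70
body[4] xor  r0, r6, r3 → r0=0x36
body[5] xor  r1, r7, r7 → r1=0x00
epilogue: pop r7=0x1f, sp=0x77
epilogue: pop r5=0xa4, sp=0x78
r0 is caller-saved → body value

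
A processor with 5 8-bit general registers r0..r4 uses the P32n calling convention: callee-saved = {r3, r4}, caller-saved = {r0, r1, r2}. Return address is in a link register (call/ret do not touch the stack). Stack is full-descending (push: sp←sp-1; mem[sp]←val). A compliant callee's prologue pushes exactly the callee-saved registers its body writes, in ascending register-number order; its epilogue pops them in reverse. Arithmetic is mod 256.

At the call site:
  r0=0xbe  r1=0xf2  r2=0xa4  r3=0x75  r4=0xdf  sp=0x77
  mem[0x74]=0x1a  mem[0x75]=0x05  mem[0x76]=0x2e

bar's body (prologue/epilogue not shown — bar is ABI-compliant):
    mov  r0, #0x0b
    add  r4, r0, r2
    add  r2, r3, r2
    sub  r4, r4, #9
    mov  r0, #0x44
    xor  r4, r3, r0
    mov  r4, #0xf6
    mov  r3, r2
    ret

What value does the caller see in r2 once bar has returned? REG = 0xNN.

REG = 0x19

prologue: push r3 -> mem[0x76]=0x75, sp=0x76
prologue: push r4 -> mem[0x75]=0xdf, sp=0x75
body[0] mov  r0, #0x0b -> r0=0x0b
body[1] add  r4, r0, r2 -> r4=0xaf
body[2] add  r2, r3, r2 -> r2=0x19
body[3] sub  r4, r4, #9 -> r4=0xa6
body[4] mov  r0, #0x44 -> r0=0x44
body[5] xor  r4, r3, r0 -> r4=0x31
body[6] mov  r4, #0xf6 -> r4=0xf6
body[7] mov  r3, r2 -> r3=0x19
epilogue: pop r4=0xdf, sp=0x76
epilogue: pop r3=0x75, sp=0x77
r2 is caller-saved -> body value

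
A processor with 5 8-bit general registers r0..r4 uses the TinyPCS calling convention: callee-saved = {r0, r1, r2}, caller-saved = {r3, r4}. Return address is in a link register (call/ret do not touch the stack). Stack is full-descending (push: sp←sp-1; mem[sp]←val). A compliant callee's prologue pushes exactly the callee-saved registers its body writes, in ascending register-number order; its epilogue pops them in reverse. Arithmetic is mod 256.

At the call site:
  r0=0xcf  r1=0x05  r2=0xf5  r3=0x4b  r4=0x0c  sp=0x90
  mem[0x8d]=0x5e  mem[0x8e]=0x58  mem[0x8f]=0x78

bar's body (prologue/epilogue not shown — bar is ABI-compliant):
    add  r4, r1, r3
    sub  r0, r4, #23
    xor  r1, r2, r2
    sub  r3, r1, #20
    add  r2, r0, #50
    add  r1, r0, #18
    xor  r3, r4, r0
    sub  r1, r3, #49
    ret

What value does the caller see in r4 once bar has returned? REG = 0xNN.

REG = 0x50

prologue: push r0 -> mem[0x8f]=0xcf, sp=0x8f
prologue: push r1 -> mem[0x8e]=0x05, sp=0x8e
prologue: push r2 -> mem[0x8d]=0xf5, sp=0x8d
body[0] add  r4, r1, r3 -> r4=0x50
body[1] sub  r0, r4, #23 -> r0=0x39
body[2] xor  r1, r2, r2 -> r1=0x00
body[3] sub  r3, r1, #20 -> r3=0xec
body[4] add  r2, r0, #50 -> r2=0x6b
body[5] add  r1, r0, #18 -> r1=0x4b
body[6] xor  r3, r4, r0 -> r3=0x69
body[7] sub  r1, r3, #49 -> r1=0x38
epilogue: pop r2=0xf5, sp=0x8e
epilogue: pop r1=0x05, sp=0x8f
epilogue: pop r0=0xcf, sp=0x90
r4 is caller-saved -> body value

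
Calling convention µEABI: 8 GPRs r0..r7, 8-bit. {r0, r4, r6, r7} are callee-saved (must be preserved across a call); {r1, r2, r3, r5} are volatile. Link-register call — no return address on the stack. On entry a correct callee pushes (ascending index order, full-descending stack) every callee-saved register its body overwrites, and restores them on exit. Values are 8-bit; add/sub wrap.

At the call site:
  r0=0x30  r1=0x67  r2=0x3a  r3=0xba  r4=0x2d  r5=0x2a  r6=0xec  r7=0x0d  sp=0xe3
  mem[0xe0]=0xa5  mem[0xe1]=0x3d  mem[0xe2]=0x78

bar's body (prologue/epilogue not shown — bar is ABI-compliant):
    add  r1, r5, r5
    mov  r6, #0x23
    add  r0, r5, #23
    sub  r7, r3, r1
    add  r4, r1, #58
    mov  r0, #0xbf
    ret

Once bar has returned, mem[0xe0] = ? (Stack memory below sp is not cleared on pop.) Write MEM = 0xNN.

prologue: push r0 → mem[0xe2]=0x30, sp=0xe2
prologue: push r4 → mem[0xe1]=0x2d, sp=0xe1
prologue: push r6 → mem[0xe0]=0xec, sp=0xe0
prologue: push r7 → mem[0xdf]=0x0d, sp=0xdf
body[0] add  r1, r5, r5 → r1=0x54
body[1] mov  r6, #0x23 → r6=0x23
body[2] add  r0, r5, #23 → r0=0x41
body[3] sub  r7, r3, r1 → r7=0x66
body[4] add  r4, r1, #58 → r4=0x8e
body[5] mov  r0, #0xbf → r0=0xbf
epilogue: pop r7=0x0d, sp=0xe0
epilogue: pop r6=0xec, sp=0xe1
epilogue: pop r4=0x2d, sp=0xe2
epilogue: pop r0=0x30, sp=0xe3
prologue pushed ['r0', 'r4', 'r6', 'r7'] at ['0xe2', '0xe1', '0xe0', '0xdf']

MEM = 0xec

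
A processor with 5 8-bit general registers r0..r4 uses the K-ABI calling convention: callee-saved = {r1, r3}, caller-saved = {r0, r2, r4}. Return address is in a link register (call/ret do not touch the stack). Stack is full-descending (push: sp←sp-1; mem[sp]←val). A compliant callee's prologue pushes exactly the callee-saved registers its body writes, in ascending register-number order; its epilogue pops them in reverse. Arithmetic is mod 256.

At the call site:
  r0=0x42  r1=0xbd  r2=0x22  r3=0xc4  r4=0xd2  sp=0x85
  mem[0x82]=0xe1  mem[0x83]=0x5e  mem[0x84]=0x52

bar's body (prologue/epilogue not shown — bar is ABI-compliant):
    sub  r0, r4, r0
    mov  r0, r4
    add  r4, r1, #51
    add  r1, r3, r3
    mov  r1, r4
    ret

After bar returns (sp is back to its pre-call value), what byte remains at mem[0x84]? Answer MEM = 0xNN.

prologue: push r1 → mem[0x84]=0xbd, sp=0x84
body[0] sub  r0, r4, r0 → r0=0x90
body[1] mov  r0, r4 → r0=0xd2
body[2] add  r4, r1, #51 → r4=0xf0
body[3] add  r1, r3, r3 → r1=0x88
body[4] mov  r1, r4 → r1=0xf0
epilogue: pop r1=0xbd, sp=0x85
prologue pushed ['r1'] at ['0x84']

MEM = 0xbd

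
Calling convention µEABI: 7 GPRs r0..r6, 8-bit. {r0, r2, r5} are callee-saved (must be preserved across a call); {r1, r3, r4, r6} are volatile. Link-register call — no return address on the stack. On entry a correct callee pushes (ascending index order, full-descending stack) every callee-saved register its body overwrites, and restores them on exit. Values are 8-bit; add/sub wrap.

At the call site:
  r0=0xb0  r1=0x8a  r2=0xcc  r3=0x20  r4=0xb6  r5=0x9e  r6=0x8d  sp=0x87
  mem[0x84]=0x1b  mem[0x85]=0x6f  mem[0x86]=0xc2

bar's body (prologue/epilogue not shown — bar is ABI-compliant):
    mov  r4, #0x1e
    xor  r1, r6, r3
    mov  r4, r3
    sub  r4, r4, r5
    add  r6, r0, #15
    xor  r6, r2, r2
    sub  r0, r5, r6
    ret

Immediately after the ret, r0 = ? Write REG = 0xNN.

REG = 0xb0

prologue: push r0 -> mem[0x86]=0xb0, sp=0x86
body[0] mov  r4, #0x1e -> r4=0x1e
body[1] xor  r1, r6, r3 -> r1=0xad
body[2] mov  r4, r3 -> r4=0x20
body[3] sub  r4, r4, r5 -> r4=0x82
body[4] add  r6, r0, #15 -> r6=0xbf
body[5] xor  r6, r2, r2 -> r6=0x00
body[6] sub  r0, r5, r6 -> r0=0x9e
epilogue: pop r0=0xb0, sp=0x87
r0 is callee-saved -> restored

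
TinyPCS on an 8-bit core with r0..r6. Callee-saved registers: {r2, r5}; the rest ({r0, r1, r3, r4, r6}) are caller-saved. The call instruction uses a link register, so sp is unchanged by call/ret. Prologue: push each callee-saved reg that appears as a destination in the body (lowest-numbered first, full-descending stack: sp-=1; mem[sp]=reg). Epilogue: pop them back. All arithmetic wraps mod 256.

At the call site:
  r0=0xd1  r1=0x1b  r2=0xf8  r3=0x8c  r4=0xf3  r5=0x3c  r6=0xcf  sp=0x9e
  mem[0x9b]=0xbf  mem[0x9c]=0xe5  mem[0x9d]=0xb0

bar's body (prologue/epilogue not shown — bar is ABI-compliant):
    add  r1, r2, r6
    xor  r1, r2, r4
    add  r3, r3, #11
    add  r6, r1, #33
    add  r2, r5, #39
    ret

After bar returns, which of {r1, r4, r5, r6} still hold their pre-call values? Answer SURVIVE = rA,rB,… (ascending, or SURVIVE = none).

prologue: push r2 → mem[0x9d]=0xf8, sp=0x9d
body[0] add  r1, r2, r6 → r1=0xc7
body[1] xor  r1, r2, r4 → r1=0x0b
body[2] add  r3, r3, #11 → r3=0x97
body[3] add  r6, r1, #33 → r6=0x2c
body[4] add  r2, r5, #39 → r2=0x63
epilogue: pop r2=0xf8, sp=0x9e
r1: caller-saved, written=True
r4: caller-saved, written=False
r5: callee-saved, written=False
r6: caller-saved, written=True

SURVIVE = r4,r5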